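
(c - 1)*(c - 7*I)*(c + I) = c^3 - c^2 - 6*I*c^2 + 7*c + 6*I*c - 7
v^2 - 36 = (v - 6)*(v + 6)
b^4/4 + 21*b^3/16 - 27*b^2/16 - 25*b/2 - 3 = (b/4 + 1)*(b - 3)*(b + 1/4)*(b + 4)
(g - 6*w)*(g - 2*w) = g^2 - 8*g*w + 12*w^2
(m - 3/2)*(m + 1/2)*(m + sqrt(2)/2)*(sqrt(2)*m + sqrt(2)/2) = sqrt(2)*m^4 - sqrt(2)*m^3/2 + m^3 - 5*sqrt(2)*m^2/4 - m^2/2 - 5*m/4 - 3*sqrt(2)*m/8 - 3/8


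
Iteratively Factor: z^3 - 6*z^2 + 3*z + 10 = (z + 1)*(z^2 - 7*z + 10) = (z - 2)*(z + 1)*(z - 5)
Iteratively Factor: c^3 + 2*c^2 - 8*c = (c)*(c^2 + 2*c - 8) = c*(c - 2)*(c + 4)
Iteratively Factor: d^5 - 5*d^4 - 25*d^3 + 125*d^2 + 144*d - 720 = (d - 3)*(d^4 - 2*d^3 - 31*d^2 + 32*d + 240) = (d - 5)*(d - 3)*(d^3 + 3*d^2 - 16*d - 48) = (d - 5)*(d - 3)*(d + 4)*(d^2 - d - 12) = (d - 5)*(d - 4)*(d - 3)*(d + 4)*(d + 3)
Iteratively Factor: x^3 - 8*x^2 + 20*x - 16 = (x - 2)*(x^2 - 6*x + 8) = (x - 2)^2*(x - 4)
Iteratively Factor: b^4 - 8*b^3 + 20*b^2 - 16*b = (b - 2)*(b^3 - 6*b^2 + 8*b) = (b - 2)^2*(b^2 - 4*b) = b*(b - 2)^2*(b - 4)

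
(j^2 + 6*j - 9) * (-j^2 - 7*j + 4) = -j^4 - 13*j^3 - 29*j^2 + 87*j - 36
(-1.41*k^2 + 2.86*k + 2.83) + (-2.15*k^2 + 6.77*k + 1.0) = -3.56*k^2 + 9.63*k + 3.83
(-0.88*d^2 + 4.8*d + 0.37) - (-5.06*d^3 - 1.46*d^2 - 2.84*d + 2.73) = 5.06*d^3 + 0.58*d^2 + 7.64*d - 2.36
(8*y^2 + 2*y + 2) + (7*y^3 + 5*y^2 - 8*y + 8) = 7*y^3 + 13*y^2 - 6*y + 10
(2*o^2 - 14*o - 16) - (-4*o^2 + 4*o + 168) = 6*o^2 - 18*o - 184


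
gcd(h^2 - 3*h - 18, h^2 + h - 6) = h + 3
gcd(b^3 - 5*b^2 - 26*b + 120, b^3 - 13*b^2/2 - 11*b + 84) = b^2 - 10*b + 24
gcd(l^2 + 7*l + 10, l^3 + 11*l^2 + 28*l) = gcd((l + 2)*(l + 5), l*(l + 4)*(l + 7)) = 1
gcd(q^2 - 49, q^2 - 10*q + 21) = q - 7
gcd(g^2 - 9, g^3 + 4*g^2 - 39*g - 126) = g + 3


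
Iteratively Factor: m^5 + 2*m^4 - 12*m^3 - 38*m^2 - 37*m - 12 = (m + 1)*(m^4 + m^3 - 13*m^2 - 25*m - 12) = (m + 1)*(m + 3)*(m^3 - 2*m^2 - 7*m - 4) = (m + 1)^2*(m + 3)*(m^2 - 3*m - 4) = (m + 1)^3*(m + 3)*(m - 4)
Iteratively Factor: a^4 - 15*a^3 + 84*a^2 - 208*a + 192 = (a - 4)*(a^3 - 11*a^2 + 40*a - 48) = (a - 4)*(a - 3)*(a^2 - 8*a + 16) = (a - 4)^2*(a - 3)*(a - 4)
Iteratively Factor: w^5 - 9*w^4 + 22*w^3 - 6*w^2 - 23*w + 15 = (w - 1)*(w^4 - 8*w^3 + 14*w^2 + 8*w - 15) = (w - 5)*(w - 1)*(w^3 - 3*w^2 - w + 3) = (w - 5)*(w - 3)*(w - 1)*(w^2 - 1) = (w - 5)*(w - 3)*(w - 1)*(w + 1)*(w - 1)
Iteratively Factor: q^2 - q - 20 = (q - 5)*(q + 4)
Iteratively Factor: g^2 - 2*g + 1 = (g - 1)*(g - 1)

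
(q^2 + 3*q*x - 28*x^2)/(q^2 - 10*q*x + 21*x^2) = (q^2 + 3*q*x - 28*x^2)/(q^2 - 10*q*x + 21*x^2)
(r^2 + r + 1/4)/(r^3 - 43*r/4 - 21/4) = (2*r + 1)/(2*r^2 - r - 21)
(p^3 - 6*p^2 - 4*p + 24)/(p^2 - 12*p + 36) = (p^2 - 4)/(p - 6)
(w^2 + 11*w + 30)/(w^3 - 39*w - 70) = (w + 6)/(w^2 - 5*w - 14)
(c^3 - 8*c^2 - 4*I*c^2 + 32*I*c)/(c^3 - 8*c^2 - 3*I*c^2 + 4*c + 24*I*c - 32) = c/(c + I)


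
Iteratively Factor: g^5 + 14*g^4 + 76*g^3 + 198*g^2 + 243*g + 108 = (g + 4)*(g^4 + 10*g^3 + 36*g^2 + 54*g + 27) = (g + 3)*(g + 4)*(g^3 + 7*g^2 + 15*g + 9) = (g + 3)^2*(g + 4)*(g^2 + 4*g + 3) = (g + 3)^3*(g + 4)*(g + 1)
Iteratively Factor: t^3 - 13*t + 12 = (t - 3)*(t^2 + 3*t - 4) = (t - 3)*(t - 1)*(t + 4)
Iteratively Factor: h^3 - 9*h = (h)*(h^2 - 9) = h*(h + 3)*(h - 3)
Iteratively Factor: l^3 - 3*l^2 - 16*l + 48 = (l + 4)*(l^2 - 7*l + 12) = (l - 3)*(l + 4)*(l - 4)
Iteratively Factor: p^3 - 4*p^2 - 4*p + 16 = (p + 2)*(p^2 - 6*p + 8) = (p - 4)*(p + 2)*(p - 2)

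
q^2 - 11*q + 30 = (q - 6)*(q - 5)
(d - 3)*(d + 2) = d^2 - d - 6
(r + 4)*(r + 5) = r^2 + 9*r + 20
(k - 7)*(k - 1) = k^2 - 8*k + 7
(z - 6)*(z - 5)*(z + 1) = z^3 - 10*z^2 + 19*z + 30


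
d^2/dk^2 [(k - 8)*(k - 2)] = 2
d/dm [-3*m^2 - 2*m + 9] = -6*m - 2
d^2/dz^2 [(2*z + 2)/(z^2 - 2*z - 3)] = 4/(z^3 - 9*z^2 + 27*z - 27)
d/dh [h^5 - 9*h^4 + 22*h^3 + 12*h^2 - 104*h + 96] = 5*h^4 - 36*h^3 + 66*h^2 + 24*h - 104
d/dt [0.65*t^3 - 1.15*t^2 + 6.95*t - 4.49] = 1.95*t^2 - 2.3*t + 6.95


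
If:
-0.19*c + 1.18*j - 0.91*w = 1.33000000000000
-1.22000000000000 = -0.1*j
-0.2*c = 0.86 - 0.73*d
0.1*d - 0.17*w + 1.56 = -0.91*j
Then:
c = -164.39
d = -43.86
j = 12.20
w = 48.68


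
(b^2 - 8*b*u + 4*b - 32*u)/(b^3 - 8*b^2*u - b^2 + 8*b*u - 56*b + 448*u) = (b + 4)/(b^2 - b - 56)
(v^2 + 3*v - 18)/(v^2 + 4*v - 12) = (v - 3)/(v - 2)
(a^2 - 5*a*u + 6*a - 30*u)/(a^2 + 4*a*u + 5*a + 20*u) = (a^2 - 5*a*u + 6*a - 30*u)/(a^2 + 4*a*u + 5*a + 20*u)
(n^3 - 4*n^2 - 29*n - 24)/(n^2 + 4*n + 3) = n - 8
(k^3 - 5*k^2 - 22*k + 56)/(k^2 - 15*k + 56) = (k^2 + 2*k - 8)/(k - 8)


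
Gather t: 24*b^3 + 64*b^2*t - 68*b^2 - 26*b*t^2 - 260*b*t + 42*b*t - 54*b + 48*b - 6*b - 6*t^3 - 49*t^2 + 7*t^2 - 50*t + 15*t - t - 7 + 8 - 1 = 24*b^3 - 68*b^2 - 12*b - 6*t^3 + t^2*(-26*b - 42) + t*(64*b^2 - 218*b - 36)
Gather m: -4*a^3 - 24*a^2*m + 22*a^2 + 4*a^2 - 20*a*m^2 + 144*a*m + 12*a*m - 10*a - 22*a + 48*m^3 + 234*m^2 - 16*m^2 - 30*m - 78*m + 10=-4*a^3 + 26*a^2 - 32*a + 48*m^3 + m^2*(218 - 20*a) + m*(-24*a^2 + 156*a - 108) + 10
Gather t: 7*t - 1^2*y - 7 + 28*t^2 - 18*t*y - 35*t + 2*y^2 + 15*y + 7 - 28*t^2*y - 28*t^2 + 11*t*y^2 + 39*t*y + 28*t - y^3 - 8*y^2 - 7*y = -28*t^2*y + t*(11*y^2 + 21*y) - y^3 - 6*y^2 + 7*y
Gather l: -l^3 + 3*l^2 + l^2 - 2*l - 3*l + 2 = -l^3 + 4*l^2 - 5*l + 2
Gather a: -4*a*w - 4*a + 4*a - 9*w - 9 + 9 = -4*a*w - 9*w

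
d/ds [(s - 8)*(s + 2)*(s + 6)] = 3*s^2 - 52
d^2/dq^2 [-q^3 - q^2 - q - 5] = -6*q - 2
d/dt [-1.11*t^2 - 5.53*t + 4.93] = -2.22*t - 5.53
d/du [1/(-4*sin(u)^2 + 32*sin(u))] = (sin(u) - 4)*cos(u)/(2*(sin(u) - 8)^2*sin(u)^2)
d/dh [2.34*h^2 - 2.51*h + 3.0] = 4.68*h - 2.51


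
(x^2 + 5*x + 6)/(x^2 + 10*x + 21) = (x + 2)/(x + 7)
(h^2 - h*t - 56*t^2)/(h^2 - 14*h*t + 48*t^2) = (-h - 7*t)/(-h + 6*t)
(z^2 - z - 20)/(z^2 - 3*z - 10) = (z + 4)/(z + 2)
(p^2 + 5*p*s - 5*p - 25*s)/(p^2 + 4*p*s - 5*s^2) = (p - 5)/(p - s)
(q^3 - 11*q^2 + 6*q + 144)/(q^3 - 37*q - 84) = (q^2 - 14*q + 48)/(q^2 - 3*q - 28)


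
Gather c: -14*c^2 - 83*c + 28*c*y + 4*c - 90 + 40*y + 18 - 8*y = -14*c^2 + c*(28*y - 79) + 32*y - 72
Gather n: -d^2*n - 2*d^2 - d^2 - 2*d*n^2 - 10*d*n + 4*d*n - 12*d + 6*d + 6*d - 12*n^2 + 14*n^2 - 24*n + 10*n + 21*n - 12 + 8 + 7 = -3*d^2 + n^2*(2 - 2*d) + n*(-d^2 - 6*d + 7) + 3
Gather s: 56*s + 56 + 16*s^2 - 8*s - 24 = 16*s^2 + 48*s + 32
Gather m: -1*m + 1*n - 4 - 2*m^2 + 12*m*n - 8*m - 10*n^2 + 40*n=-2*m^2 + m*(12*n - 9) - 10*n^2 + 41*n - 4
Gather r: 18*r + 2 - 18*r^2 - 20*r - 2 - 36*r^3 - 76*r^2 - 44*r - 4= -36*r^3 - 94*r^2 - 46*r - 4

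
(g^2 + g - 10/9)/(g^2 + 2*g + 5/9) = (3*g - 2)/(3*g + 1)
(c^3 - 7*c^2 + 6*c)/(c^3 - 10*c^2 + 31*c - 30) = c*(c^2 - 7*c + 6)/(c^3 - 10*c^2 + 31*c - 30)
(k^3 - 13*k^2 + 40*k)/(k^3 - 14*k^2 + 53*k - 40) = k/(k - 1)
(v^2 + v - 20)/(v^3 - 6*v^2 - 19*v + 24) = (v^2 + v - 20)/(v^3 - 6*v^2 - 19*v + 24)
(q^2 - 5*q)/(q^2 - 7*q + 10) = q/(q - 2)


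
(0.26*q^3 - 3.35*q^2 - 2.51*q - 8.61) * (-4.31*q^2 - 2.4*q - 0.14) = -1.1206*q^5 + 13.8145*q^4 + 18.8217*q^3 + 43.6021*q^2 + 21.0154*q + 1.2054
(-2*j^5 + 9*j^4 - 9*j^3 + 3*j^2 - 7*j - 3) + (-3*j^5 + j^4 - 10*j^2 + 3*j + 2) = -5*j^5 + 10*j^4 - 9*j^3 - 7*j^2 - 4*j - 1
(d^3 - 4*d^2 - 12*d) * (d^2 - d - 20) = d^5 - 5*d^4 - 28*d^3 + 92*d^2 + 240*d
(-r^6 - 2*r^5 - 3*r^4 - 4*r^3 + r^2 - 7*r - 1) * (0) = 0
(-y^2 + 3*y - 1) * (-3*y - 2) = 3*y^3 - 7*y^2 - 3*y + 2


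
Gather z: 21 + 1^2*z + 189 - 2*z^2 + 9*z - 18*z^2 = -20*z^2 + 10*z + 210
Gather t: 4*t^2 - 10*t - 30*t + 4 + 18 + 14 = 4*t^2 - 40*t + 36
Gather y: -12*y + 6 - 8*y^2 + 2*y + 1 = -8*y^2 - 10*y + 7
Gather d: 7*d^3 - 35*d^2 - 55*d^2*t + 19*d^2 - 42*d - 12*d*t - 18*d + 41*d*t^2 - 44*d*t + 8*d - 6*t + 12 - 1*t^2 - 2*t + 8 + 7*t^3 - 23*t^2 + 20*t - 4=7*d^3 + d^2*(-55*t - 16) + d*(41*t^2 - 56*t - 52) + 7*t^3 - 24*t^2 + 12*t + 16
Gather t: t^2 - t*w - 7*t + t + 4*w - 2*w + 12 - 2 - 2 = t^2 + t*(-w - 6) + 2*w + 8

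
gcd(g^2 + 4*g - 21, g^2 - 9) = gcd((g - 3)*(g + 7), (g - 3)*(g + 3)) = g - 3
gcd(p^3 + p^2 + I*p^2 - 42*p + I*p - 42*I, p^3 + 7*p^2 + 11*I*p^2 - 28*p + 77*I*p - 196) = p + 7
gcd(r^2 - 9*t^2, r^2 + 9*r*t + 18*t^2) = r + 3*t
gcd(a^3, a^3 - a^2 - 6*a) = a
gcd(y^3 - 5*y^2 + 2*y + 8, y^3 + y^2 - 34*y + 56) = y^2 - 6*y + 8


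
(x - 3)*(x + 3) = x^2 - 9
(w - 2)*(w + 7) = w^2 + 5*w - 14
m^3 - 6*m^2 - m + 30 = (m - 5)*(m - 3)*(m + 2)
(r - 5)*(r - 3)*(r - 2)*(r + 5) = r^4 - 5*r^3 - 19*r^2 + 125*r - 150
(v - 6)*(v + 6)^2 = v^3 + 6*v^2 - 36*v - 216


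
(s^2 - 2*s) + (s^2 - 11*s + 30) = 2*s^2 - 13*s + 30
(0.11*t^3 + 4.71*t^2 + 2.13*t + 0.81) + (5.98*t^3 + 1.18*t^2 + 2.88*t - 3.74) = 6.09*t^3 + 5.89*t^2 + 5.01*t - 2.93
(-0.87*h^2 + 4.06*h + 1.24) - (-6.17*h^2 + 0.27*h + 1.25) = 5.3*h^2 + 3.79*h - 0.01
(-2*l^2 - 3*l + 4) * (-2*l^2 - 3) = 4*l^4 + 6*l^3 - 2*l^2 + 9*l - 12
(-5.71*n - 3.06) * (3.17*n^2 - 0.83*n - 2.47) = -18.1007*n^3 - 4.9609*n^2 + 16.6435*n + 7.5582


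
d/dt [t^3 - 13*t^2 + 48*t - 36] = 3*t^2 - 26*t + 48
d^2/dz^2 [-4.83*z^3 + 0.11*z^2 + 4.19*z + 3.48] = 0.22 - 28.98*z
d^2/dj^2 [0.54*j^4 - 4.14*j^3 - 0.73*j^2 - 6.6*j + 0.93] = 6.48*j^2 - 24.84*j - 1.46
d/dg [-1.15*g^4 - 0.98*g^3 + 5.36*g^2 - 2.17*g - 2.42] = -4.6*g^3 - 2.94*g^2 + 10.72*g - 2.17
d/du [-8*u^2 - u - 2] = -16*u - 1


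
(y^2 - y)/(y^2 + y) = (y - 1)/(y + 1)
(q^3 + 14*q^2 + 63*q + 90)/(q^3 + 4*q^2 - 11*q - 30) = (q^2 + 9*q + 18)/(q^2 - q - 6)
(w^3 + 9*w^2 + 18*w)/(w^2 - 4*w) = (w^2 + 9*w + 18)/(w - 4)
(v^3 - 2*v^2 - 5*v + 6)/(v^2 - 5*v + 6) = (v^2 + v - 2)/(v - 2)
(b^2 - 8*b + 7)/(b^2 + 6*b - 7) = (b - 7)/(b + 7)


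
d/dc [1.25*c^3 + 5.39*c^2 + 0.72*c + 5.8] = 3.75*c^2 + 10.78*c + 0.72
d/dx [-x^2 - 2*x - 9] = -2*x - 2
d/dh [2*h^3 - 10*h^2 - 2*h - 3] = 6*h^2 - 20*h - 2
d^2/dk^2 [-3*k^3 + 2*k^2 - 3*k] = 4 - 18*k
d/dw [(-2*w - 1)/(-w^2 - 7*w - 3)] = (2*w^2 + 14*w - (2*w + 1)*(2*w + 7) + 6)/(w^2 + 7*w + 3)^2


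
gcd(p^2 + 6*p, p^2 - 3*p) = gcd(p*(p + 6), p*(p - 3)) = p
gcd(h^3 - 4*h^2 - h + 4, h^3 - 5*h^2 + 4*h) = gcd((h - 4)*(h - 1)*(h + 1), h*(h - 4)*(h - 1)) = h^2 - 5*h + 4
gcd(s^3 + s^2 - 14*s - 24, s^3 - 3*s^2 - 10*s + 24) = s^2 - s - 12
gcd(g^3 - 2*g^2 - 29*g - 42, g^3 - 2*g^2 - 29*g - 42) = g^3 - 2*g^2 - 29*g - 42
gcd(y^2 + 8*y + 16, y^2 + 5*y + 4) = y + 4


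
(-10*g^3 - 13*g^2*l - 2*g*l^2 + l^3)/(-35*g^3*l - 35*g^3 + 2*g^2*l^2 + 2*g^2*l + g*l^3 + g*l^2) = (2*g^2 + 3*g*l + l^2)/(g*(7*g*l + 7*g + l^2 + l))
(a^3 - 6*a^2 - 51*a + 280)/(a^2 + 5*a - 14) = (a^2 - 13*a + 40)/(a - 2)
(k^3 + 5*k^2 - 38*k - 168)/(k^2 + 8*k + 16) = (k^2 + k - 42)/(k + 4)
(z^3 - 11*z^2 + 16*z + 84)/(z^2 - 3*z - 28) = (z^2 - 4*z - 12)/(z + 4)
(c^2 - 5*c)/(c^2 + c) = (c - 5)/(c + 1)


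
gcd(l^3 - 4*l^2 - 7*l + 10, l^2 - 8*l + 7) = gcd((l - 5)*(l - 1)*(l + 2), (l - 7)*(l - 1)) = l - 1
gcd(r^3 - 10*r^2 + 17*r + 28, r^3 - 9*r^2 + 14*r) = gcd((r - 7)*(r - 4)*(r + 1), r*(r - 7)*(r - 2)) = r - 7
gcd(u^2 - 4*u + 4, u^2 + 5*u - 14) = u - 2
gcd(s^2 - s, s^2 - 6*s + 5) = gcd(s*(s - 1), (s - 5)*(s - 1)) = s - 1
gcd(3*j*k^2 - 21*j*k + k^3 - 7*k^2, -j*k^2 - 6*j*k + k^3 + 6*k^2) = k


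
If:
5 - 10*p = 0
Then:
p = 1/2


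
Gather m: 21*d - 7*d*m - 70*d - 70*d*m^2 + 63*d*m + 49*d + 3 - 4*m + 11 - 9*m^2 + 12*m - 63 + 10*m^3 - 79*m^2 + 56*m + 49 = 10*m^3 + m^2*(-70*d - 88) + m*(56*d + 64)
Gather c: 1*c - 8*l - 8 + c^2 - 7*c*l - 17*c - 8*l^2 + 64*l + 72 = c^2 + c*(-7*l - 16) - 8*l^2 + 56*l + 64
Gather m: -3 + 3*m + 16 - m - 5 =2*m + 8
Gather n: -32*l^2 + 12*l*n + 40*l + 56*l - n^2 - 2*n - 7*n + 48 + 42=-32*l^2 + 96*l - n^2 + n*(12*l - 9) + 90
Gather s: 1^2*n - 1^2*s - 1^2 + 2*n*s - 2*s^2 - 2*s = n - 2*s^2 + s*(2*n - 3) - 1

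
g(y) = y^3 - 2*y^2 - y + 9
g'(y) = 3*y^2 - 4*y - 1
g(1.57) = 6.37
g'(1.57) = 0.11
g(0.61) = 7.87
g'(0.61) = -2.32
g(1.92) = 6.79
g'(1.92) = 2.38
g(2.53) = 9.86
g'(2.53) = 8.08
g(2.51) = 9.70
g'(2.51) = 7.86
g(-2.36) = -12.92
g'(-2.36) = 25.15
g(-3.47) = -53.39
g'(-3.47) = 49.00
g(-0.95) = 7.29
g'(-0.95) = 5.51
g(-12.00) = -1995.00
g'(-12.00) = 479.00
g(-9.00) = -873.00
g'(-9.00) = 278.00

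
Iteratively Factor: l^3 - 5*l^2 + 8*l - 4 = (l - 2)*(l^2 - 3*l + 2) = (l - 2)^2*(l - 1)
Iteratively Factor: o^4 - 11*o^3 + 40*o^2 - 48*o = (o - 4)*(o^3 - 7*o^2 + 12*o) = (o - 4)*(o - 3)*(o^2 - 4*o) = o*(o - 4)*(o - 3)*(o - 4)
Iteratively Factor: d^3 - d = (d + 1)*(d^2 - d) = d*(d + 1)*(d - 1)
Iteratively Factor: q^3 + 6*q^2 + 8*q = (q)*(q^2 + 6*q + 8) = q*(q + 4)*(q + 2)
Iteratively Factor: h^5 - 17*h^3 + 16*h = (h - 4)*(h^4 + 4*h^3 - h^2 - 4*h) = (h - 4)*(h + 1)*(h^3 + 3*h^2 - 4*h) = (h - 4)*(h - 1)*(h + 1)*(h^2 + 4*h) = (h - 4)*(h - 1)*(h + 1)*(h + 4)*(h)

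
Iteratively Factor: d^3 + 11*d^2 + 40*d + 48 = (d + 3)*(d^2 + 8*d + 16) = (d + 3)*(d + 4)*(d + 4)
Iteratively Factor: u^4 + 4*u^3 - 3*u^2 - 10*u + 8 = (u - 1)*(u^3 + 5*u^2 + 2*u - 8) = (u - 1)*(u + 2)*(u^2 + 3*u - 4) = (u - 1)^2*(u + 2)*(u + 4)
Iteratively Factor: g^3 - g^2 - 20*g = (g - 5)*(g^2 + 4*g) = (g - 5)*(g + 4)*(g)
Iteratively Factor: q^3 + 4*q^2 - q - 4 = (q + 4)*(q^2 - 1) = (q + 1)*(q + 4)*(q - 1)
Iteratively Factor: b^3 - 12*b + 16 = (b - 2)*(b^2 + 2*b - 8) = (b - 2)^2*(b + 4)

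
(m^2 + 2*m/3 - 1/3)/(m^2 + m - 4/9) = 3*(m + 1)/(3*m + 4)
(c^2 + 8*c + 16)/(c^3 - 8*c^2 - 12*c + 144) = (c + 4)/(c^2 - 12*c + 36)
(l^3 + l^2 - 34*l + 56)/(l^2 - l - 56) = (l^2 - 6*l + 8)/(l - 8)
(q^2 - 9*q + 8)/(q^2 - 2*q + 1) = (q - 8)/(q - 1)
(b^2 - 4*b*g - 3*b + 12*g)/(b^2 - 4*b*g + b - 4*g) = (b - 3)/(b + 1)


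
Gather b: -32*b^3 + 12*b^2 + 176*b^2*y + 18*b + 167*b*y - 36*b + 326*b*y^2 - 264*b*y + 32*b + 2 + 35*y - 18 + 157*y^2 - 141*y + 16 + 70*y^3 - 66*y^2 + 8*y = -32*b^3 + b^2*(176*y + 12) + b*(326*y^2 - 97*y + 14) + 70*y^3 + 91*y^2 - 98*y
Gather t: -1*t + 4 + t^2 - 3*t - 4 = t^2 - 4*t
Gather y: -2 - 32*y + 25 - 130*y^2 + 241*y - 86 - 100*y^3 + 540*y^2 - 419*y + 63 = -100*y^3 + 410*y^2 - 210*y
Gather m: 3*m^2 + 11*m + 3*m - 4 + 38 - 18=3*m^2 + 14*m + 16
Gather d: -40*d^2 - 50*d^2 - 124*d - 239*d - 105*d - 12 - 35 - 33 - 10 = -90*d^2 - 468*d - 90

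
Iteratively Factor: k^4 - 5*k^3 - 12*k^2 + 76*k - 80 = (k - 2)*(k^3 - 3*k^2 - 18*k + 40) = (k - 2)^2*(k^2 - k - 20) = (k - 2)^2*(k + 4)*(k - 5)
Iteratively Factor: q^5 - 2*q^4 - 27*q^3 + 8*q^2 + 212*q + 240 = (q + 3)*(q^4 - 5*q^3 - 12*q^2 + 44*q + 80) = (q + 2)*(q + 3)*(q^3 - 7*q^2 + 2*q + 40) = (q - 5)*(q + 2)*(q + 3)*(q^2 - 2*q - 8) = (q - 5)*(q - 4)*(q + 2)*(q + 3)*(q + 2)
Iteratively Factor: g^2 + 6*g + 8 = (g + 4)*(g + 2)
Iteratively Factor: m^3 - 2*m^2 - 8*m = (m + 2)*(m^2 - 4*m) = (m - 4)*(m + 2)*(m)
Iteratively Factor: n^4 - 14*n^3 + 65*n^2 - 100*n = (n - 4)*(n^3 - 10*n^2 + 25*n) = (n - 5)*(n - 4)*(n^2 - 5*n) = n*(n - 5)*(n - 4)*(n - 5)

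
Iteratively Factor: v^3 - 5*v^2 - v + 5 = (v - 1)*(v^2 - 4*v - 5) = (v - 1)*(v + 1)*(v - 5)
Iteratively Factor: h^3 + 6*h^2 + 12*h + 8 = (h + 2)*(h^2 + 4*h + 4) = (h + 2)^2*(h + 2)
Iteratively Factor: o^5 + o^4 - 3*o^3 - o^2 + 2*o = (o + 1)*(o^4 - 3*o^2 + 2*o) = (o - 1)*(o + 1)*(o^3 + o^2 - 2*o) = (o - 1)*(o + 1)*(o + 2)*(o^2 - o) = o*(o - 1)*(o + 1)*(o + 2)*(o - 1)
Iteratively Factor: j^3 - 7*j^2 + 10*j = (j)*(j^2 - 7*j + 10) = j*(j - 2)*(j - 5)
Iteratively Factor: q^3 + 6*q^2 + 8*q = (q + 4)*(q^2 + 2*q) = (q + 2)*(q + 4)*(q)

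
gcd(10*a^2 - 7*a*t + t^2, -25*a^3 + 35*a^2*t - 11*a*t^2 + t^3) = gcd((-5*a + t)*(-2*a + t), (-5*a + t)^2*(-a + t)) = -5*a + t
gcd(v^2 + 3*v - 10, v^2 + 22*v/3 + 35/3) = v + 5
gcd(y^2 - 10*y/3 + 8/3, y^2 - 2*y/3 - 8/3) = y - 2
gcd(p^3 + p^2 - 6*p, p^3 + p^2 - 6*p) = p^3 + p^2 - 6*p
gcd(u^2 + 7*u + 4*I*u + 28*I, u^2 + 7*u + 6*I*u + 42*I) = u + 7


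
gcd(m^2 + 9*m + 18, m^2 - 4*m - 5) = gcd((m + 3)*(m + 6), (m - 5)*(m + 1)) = 1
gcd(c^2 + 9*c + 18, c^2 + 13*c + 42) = c + 6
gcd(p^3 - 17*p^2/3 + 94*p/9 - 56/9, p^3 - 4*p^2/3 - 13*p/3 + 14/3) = p - 7/3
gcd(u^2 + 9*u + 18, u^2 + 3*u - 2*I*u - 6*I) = u + 3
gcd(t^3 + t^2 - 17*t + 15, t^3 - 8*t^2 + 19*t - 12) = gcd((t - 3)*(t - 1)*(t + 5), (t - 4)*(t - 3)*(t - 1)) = t^2 - 4*t + 3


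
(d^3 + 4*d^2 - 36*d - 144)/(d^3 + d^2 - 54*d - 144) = (d^2 - 2*d - 24)/(d^2 - 5*d - 24)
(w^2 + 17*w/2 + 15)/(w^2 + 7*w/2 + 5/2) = (w + 6)/(w + 1)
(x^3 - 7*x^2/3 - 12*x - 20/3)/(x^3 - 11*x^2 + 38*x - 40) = (3*x^2 + 8*x + 4)/(3*(x^2 - 6*x + 8))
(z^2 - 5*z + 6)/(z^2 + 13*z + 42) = (z^2 - 5*z + 6)/(z^2 + 13*z + 42)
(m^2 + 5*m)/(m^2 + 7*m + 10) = m/(m + 2)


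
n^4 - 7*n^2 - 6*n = n*(n - 3)*(n + 1)*(n + 2)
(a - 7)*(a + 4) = a^2 - 3*a - 28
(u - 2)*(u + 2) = u^2 - 4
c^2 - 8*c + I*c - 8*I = (c - 8)*(c + I)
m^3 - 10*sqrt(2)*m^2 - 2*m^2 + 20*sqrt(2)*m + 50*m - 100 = (m - 2)*(m - 5*sqrt(2))^2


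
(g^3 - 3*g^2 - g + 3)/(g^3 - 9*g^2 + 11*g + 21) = (g - 1)/(g - 7)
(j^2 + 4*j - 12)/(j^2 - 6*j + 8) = (j + 6)/(j - 4)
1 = 1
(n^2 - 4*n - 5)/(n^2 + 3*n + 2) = (n - 5)/(n + 2)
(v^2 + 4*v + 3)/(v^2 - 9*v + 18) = (v^2 + 4*v + 3)/(v^2 - 9*v + 18)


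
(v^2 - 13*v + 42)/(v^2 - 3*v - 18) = (v - 7)/(v + 3)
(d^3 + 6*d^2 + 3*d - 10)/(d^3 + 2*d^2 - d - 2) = (d + 5)/(d + 1)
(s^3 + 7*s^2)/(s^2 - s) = s*(s + 7)/(s - 1)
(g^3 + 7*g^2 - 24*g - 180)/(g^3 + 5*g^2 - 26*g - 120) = (g + 6)/(g + 4)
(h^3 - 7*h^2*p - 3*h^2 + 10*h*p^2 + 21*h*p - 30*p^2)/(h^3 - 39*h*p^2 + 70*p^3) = (h - 3)/(h + 7*p)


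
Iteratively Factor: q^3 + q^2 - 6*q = (q)*(q^2 + q - 6) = q*(q + 3)*(q - 2)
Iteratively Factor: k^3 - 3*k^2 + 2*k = (k - 1)*(k^2 - 2*k) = (k - 2)*(k - 1)*(k)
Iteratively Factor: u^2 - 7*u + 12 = (u - 3)*(u - 4)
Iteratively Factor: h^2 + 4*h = (h + 4)*(h)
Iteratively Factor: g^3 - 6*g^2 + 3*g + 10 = (g - 5)*(g^2 - g - 2) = (g - 5)*(g - 2)*(g + 1)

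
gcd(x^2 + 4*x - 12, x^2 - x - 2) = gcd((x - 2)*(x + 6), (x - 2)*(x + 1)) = x - 2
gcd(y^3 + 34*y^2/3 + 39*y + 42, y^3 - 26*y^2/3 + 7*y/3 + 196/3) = y + 7/3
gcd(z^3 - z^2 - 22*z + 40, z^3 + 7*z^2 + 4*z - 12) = 1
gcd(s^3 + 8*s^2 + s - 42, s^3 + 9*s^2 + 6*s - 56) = s^2 + 5*s - 14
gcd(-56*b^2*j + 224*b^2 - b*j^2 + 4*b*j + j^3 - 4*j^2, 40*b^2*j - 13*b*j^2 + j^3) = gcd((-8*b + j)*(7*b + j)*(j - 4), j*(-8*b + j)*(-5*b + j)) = 8*b - j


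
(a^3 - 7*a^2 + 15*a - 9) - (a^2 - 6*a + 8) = a^3 - 8*a^2 + 21*a - 17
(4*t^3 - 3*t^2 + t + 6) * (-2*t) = -8*t^4 + 6*t^3 - 2*t^2 - 12*t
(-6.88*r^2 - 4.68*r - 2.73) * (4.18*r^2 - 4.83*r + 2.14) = -28.7584*r^4 + 13.668*r^3 - 3.5302*r^2 + 3.1707*r - 5.8422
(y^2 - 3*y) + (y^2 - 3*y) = 2*y^2 - 6*y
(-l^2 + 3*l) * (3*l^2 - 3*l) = -3*l^4 + 12*l^3 - 9*l^2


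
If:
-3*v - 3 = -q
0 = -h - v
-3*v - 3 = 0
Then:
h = 1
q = 0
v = -1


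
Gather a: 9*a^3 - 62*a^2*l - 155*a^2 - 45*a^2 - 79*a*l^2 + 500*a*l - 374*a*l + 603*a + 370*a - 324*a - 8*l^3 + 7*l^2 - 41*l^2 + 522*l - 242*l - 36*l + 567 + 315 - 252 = 9*a^3 + a^2*(-62*l - 200) + a*(-79*l^2 + 126*l + 649) - 8*l^3 - 34*l^2 + 244*l + 630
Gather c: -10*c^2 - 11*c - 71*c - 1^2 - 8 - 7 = -10*c^2 - 82*c - 16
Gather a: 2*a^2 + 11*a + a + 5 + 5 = 2*a^2 + 12*a + 10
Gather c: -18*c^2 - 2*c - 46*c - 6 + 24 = -18*c^2 - 48*c + 18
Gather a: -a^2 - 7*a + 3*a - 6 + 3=-a^2 - 4*a - 3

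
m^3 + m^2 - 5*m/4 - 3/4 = (m - 1)*(m + 1/2)*(m + 3/2)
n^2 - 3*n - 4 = (n - 4)*(n + 1)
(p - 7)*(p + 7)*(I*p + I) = I*p^3 + I*p^2 - 49*I*p - 49*I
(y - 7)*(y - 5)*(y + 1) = y^3 - 11*y^2 + 23*y + 35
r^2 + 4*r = r*(r + 4)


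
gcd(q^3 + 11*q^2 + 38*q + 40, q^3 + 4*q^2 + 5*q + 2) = q + 2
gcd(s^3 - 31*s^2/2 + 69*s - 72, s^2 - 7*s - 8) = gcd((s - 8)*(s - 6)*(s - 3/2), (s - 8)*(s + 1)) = s - 8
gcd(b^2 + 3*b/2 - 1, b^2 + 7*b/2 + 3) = b + 2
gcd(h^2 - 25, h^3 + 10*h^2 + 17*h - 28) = 1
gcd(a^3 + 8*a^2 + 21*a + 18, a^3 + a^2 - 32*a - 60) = a + 2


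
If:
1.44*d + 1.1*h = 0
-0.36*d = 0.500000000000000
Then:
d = -1.39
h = 1.82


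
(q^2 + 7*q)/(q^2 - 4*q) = (q + 7)/(q - 4)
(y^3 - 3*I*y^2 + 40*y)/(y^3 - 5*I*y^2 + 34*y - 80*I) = y/(y - 2*I)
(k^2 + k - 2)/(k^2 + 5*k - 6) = (k + 2)/(k + 6)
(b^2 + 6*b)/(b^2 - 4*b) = (b + 6)/(b - 4)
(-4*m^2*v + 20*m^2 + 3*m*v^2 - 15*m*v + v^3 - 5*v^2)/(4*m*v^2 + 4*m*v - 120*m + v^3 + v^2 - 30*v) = (-m + v)/(v + 6)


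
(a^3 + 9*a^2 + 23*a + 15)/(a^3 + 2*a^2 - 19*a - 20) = (a + 3)/(a - 4)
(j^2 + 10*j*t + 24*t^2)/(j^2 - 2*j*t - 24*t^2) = (-j - 6*t)/(-j + 6*t)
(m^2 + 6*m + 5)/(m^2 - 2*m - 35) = (m + 1)/(m - 7)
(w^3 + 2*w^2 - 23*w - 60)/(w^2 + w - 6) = (w^2 - w - 20)/(w - 2)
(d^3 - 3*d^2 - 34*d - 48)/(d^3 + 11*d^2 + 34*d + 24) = (d^3 - 3*d^2 - 34*d - 48)/(d^3 + 11*d^2 + 34*d + 24)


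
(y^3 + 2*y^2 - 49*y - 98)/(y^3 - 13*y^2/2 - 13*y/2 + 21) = 2*(y + 7)/(2*y - 3)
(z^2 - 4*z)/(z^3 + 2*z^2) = (z - 4)/(z*(z + 2))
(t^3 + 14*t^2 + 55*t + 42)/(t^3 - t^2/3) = 3*(t^3 + 14*t^2 + 55*t + 42)/(t^2*(3*t - 1))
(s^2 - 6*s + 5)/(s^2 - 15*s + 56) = (s^2 - 6*s + 5)/(s^2 - 15*s + 56)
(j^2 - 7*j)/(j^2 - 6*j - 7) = j/(j + 1)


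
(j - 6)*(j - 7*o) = j^2 - 7*j*o - 6*j + 42*o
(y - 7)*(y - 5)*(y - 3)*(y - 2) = y^4 - 17*y^3 + 101*y^2 - 247*y + 210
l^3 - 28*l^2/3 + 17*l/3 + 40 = (l - 8)*(l - 3)*(l + 5/3)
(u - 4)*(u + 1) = u^2 - 3*u - 4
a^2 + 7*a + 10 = (a + 2)*(a + 5)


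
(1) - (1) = 0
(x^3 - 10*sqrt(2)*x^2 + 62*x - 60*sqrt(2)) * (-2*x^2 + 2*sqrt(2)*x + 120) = -2*x^5 + 22*sqrt(2)*x^4 - 44*x^3 - 956*sqrt(2)*x^2 + 7200*x - 7200*sqrt(2)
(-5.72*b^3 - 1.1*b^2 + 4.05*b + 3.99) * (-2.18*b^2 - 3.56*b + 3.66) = 12.4696*b^5 + 22.7612*b^4 - 25.8482*b^3 - 27.1422*b^2 + 0.618599999999999*b + 14.6034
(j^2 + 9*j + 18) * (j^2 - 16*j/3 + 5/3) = j^4 + 11*j^3/3 - 85*j^2/3 - 81*j + 30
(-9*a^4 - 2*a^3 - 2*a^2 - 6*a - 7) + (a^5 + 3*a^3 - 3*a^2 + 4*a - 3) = a^5 - 9*a^4 + a^3 - 5*a^2 - 2*a - 10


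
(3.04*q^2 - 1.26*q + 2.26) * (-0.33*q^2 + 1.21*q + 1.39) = -1.0032*q^4 + 4.0942*q^3 + 1.9552*q^2 + 0.9832*q + 3.1414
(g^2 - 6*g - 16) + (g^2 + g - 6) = 2*g^2 - 5*g - 22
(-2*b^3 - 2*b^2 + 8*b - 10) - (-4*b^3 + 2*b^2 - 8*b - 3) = 2*b^3 - 4*b^2 + 16*b - 7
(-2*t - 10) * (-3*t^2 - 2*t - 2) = 6*t^3 + 34*t^2 + 24*t + 20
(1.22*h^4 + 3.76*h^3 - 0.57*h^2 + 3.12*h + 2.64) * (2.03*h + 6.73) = 2.4766*h^5 + 15.8434*h^4 + 24.1477*h^3 + 2.4975*h^2 + 26.3568*h + 17.7672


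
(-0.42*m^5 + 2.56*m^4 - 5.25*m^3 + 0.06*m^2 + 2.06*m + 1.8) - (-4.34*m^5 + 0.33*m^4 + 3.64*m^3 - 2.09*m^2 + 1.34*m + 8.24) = 3.92*m^5 + 2.23*m^4 - 8.89*m^3 + 2.15*m^2 + 0.72*m - 6.44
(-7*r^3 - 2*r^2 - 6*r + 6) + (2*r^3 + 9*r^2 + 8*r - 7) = -5*r^3 + 7*r^2 + 2*r - 1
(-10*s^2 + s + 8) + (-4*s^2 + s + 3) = -14*s^2 + 2*s + 11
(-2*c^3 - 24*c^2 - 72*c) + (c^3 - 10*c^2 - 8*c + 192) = -c^3 - 34*c^2 - 80*c + 192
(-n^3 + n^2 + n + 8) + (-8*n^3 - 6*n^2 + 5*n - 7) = -9*n^3 - 5*n^2 + 6*n + 1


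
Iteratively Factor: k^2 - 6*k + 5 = (k - 5)*(k - 1)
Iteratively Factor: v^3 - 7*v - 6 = (v + 1)*(v^2 - v - 6) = (v + 1)*(v + 2)*(v - 3)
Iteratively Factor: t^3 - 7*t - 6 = (t - 3)*(t^2 + 3*t + 2) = (t - 3)*(t + 1)*(t + 2)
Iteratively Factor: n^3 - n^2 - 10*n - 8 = (n + 1)*(n^2 - 2*n - 8) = (n - 4)*(n + 1)*(n + 2)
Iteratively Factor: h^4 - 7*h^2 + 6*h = (h - 1)*(h^3 + h^2 - 6*h) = (h - 1)*(h + 3)*(h^2 - 2*h) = (h - 2)*(h - 1)*(h + 3)*(h)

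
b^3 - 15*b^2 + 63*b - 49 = (b - 7)^2*(b - 1)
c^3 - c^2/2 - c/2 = c*(c - 1)*(c + 1/2)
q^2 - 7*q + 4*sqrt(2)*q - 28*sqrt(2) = (q - 7)*(q + 4*sqrt(2))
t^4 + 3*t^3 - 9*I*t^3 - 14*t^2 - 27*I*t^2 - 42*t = t*(t + 3)*(t - 7*I)*(t - 2*I)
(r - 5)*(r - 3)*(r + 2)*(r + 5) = r^4 - r^3 - 31*r^2 + 25*r + 150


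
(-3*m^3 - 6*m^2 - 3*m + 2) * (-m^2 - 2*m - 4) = 3*m^5 + 12*m^4 + 27*m^3 + 28*m^2 + 8*m - 8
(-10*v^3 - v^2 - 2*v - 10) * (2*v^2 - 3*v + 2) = -20*v^5 + 28*v^4 - 21*v^3 - 16*v^2 + 26*v - 20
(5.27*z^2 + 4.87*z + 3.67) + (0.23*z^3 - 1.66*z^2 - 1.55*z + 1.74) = 0.23*z^3 + 3.61*z^2 + 3.32*z + 5.41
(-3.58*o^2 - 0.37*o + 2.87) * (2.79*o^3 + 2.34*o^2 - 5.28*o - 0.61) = -9.9882*o^5 - 9.4095*o^4 + 26.0439*o^3 + 10.8532*o^2 - 14.9279*o - 1.7507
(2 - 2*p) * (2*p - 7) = -4*p^2 + 18*p - 14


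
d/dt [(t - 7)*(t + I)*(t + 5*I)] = 3*t^2 + t*(-14 + 12*I) - 5 - 42*I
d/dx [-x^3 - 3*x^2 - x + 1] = -3*x^2 - 6*x - 1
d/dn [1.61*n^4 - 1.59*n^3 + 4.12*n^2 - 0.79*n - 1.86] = 6.44*n^3 - 4.77*n^2 + 8.24*n - 0.79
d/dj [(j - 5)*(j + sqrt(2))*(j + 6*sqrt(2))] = 3*j^2 - 10*j + 14*sqrt(2)*j - 35*sqrt(2) + 12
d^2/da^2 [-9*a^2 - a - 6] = -18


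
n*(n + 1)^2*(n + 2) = n^4 + 4*n^3 + 5*n^2 + 2*n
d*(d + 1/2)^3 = d^4 + 3*d^3/2 + 3*d^2/4 + d/8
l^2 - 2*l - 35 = (l - 7)*(l + 5)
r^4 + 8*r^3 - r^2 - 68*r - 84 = (r - 3)*(r + 2)^2*(r + 7)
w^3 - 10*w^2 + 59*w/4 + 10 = (w - 8)*(w - 5/2)*(w + 1/2)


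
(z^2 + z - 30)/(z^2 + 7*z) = (z^2 + z - 30)/(z*(z + 7))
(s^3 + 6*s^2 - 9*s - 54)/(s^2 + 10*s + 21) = (s^2 + 3*s - 18)/(s + 7)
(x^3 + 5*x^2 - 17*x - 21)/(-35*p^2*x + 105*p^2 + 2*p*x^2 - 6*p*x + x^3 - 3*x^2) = (x^2 + 8*x + 7)/(-35*p^2 + 2*p*x + x^2)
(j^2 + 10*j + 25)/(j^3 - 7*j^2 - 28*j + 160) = (j + 5)/(j^2 - 12*j + 32)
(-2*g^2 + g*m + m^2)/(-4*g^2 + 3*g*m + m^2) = (2*g + m)/(4*g + m)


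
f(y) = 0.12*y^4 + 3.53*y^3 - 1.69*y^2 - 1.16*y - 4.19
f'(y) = 0.48*y^3 + 10.59*y^2 - 3.38*y - 1.16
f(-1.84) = -28.39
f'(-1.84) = 37.92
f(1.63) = 5.56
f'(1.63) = 23.55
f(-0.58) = -4.76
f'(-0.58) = 4.27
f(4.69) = 375.42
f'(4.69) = 265.44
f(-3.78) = -190.11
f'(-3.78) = 137.01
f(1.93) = 14.32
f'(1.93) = 35.21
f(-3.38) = -140.22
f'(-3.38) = 112.71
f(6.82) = 1288.67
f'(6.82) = 620.62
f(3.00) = 82.15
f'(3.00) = 96.97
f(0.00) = -4.19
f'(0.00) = -1.16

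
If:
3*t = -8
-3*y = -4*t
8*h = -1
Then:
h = -1/8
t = -8/3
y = -32/9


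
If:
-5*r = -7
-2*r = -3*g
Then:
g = 14/15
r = 7/5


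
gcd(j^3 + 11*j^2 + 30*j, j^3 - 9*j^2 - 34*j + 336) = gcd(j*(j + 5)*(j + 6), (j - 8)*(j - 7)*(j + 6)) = j + 6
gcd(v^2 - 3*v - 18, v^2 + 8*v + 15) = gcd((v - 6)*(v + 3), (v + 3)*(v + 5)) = v + 3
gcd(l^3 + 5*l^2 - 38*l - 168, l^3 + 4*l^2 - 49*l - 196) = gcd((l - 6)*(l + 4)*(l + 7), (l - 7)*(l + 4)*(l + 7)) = l^2 + 11*l + 28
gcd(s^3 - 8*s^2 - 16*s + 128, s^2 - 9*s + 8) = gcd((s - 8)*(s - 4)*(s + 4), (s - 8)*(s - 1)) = s - 8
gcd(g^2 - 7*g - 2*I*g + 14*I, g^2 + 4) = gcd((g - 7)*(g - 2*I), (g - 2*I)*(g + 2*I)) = g - 2*I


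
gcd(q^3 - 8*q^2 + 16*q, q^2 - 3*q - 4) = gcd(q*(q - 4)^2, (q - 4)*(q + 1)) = q - 4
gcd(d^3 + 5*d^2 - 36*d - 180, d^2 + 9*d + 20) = d + 5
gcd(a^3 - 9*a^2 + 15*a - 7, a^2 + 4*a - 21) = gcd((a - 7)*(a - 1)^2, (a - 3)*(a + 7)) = 1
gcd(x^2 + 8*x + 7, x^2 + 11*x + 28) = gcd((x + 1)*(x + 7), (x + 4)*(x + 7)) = x + 7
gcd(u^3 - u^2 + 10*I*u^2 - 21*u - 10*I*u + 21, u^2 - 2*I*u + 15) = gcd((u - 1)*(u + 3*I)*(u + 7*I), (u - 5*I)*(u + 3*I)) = u + 3*I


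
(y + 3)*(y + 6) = y^2 + 9*y + 18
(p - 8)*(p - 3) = p^2 - 11*p + 24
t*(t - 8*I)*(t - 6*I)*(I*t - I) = I*t^4 + 14*t^3 - I*t^3 - 14*t^2 - 48*I*t^2 + 48*I*t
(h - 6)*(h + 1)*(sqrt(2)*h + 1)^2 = 2*h^4 - 10*h^3 + 2*sqrt(2)*h^3 - 10*sqrt(2)*h^2 - 11*h^2 - 12*sqrt(2)*h - 5*h - 6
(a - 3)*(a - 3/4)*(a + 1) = a^3 - 11*a^2/4 - 3*a/2 + 9/4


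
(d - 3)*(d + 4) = d^2 + d - 12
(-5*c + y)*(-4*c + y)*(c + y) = 20*c^3 + 11*c^2*y - 8*c*y^2 + y^3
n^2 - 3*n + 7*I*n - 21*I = (n - 3)*(n + 7*I)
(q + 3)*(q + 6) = q^2 + 9*q + 18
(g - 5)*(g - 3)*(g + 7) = g^3 - g^2 - 41*g + 105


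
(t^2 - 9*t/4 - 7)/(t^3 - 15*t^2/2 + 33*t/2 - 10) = (4*t + 7)/(2*(2*t^2 - 7*t + 5))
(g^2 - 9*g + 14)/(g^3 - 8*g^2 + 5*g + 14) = 1/(g + 1)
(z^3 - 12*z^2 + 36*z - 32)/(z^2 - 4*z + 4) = z - 8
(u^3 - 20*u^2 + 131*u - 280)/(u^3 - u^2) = (u^3 - 20*u^2 + 131*u - 280)/(u^2*(u - 1))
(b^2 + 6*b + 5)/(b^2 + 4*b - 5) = (b + 1)/(b - 1)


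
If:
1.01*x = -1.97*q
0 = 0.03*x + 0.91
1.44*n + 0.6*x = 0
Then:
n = 12.64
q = 15.55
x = -30.33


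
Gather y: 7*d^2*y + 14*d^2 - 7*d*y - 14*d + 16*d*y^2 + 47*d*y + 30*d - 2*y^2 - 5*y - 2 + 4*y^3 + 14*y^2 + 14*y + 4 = 14*d^2 + 16*d + 4*y^3 + y^2*(16*d + 12) + y*(7*d^2 + 40*d + 9) + 2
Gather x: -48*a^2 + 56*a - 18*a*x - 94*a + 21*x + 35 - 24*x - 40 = -48*a^2 - 38*a + x*(-18*a - 3) - 5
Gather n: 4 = 4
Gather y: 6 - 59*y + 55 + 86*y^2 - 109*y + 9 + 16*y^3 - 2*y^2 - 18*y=16*y^3 + 84*y^2 - 186*y + 70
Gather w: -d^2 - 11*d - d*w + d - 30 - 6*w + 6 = -d^2 - 10*d + w*(-d - 6) - 24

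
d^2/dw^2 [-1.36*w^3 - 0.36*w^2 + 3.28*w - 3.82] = -8.16*w - 0.72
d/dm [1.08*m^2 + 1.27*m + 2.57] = 2.16*m + 1.27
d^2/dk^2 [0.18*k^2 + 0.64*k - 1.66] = 0.360000000000000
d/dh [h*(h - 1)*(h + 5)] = 3*h^2 + 8*h - 5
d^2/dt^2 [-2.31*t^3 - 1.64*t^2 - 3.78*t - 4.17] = -13.86*t - 3.28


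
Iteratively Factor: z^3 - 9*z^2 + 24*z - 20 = (z - 5)*(z^2 - 4*z + 4) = (z - 5)*(z - 2)*(z - 2)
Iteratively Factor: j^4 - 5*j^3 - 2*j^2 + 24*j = (j - 4)*(j^3 - j^2 - 6*j) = (j - 4)*(j + 2)*(j^2 - 3*j) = j*(j - 4)*(j + 2)*(j - 3)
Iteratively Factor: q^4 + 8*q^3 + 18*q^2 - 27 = (q + 3)*(q^3 + 5*q^2 + 3*q - 9) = (q + 3)^2*(q^2 + 2*q - 3) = (q - 1)*(q + 3)^2*(q + 3)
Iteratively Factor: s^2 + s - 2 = (s + 2)*(s - 1)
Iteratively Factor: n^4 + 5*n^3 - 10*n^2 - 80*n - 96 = (n + 3)*(n^3 + 2*n^2 - 16*n - 32) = (n + 2)*(n + 3)*(n^2 - 16) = (n - 4)*(n + 2)*(n + 3)*(n + 4)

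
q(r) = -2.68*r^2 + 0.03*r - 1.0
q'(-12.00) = 64.35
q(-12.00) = -387.28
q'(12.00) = -64.29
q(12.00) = -386.56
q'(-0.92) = 4.96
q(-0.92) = -3.30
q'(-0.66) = 3.57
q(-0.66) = -2.19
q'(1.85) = -9.89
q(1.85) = -10.12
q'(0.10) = -0.51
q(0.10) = -1.02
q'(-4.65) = 24.95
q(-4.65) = -59.09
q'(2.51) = -13.42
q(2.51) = -17.81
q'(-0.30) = 1.64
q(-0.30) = -1.25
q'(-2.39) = 12.84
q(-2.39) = -16.38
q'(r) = 0.03 - 5.36*r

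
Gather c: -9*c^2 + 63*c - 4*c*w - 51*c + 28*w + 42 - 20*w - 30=-9*c^2 + c*(12 - 4*w) + 8*w + 12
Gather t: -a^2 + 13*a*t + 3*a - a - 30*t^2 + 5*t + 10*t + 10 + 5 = -a^2 + 2*a - 30*t^2 + t*(13*a + 15) + 15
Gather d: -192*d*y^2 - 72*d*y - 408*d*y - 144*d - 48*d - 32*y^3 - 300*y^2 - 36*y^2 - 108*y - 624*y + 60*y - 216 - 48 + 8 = d*(-192*y^2 - 480*y - 192) - 32*y^3 - 336*y^2 - 672*y - 256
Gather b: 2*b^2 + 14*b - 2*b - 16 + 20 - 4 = 2*b^2 + 12*b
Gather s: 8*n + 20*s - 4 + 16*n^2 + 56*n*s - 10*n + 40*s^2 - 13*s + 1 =16*n^2 - 2*n + 40*s^2 + s*(56*n + 7) - 3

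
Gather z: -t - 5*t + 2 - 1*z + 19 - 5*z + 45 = -6*t - 6*z + 66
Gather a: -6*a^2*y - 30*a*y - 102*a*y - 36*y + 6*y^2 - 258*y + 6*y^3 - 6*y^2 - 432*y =-6*a^2*y - 132*a*y + 6*y^3 - 726*y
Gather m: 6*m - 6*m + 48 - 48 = 0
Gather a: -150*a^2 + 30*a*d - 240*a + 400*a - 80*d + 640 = -150*a^2 + a*(30*d + 160) - 80*d + 640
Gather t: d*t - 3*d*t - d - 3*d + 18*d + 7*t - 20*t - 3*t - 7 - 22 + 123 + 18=14*d + t*(-2*d - 16) + 112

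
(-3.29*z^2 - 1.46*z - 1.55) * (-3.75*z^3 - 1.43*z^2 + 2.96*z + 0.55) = 12.3375*z^5 + 10.1797*z^4 - 1.8381*z^3 - 3.9146*z^2 - 5.391*z - 0.8525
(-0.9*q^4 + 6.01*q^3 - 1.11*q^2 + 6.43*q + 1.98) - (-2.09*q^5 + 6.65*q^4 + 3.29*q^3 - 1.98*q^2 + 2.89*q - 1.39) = 2.09*q^5 - 7.55*q^4 + 2.72*q^3 + 0.87*q^2 + 3.54*q + 3.37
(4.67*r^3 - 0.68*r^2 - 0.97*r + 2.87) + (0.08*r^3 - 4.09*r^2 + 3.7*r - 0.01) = 4.75*r^3 - 4.77*r^2 + 2.73*r + 2.86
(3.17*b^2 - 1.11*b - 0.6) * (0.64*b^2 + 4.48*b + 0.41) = 2.0288*b^4 + 13.4912*b^3 - 4.0571*b^2 - 3.1431*b - 0.246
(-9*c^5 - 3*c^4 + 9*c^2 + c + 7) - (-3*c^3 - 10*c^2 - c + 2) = -9*c^5 - 3*c^4 + 3*c^3 + 19*c^2 + 2*c + 5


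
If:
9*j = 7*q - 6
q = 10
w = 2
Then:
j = 64/9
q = 10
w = 2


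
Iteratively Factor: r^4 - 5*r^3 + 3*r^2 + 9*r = (r - 3)*(r^3 - 2*r^2 - 3*r) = r*(r - 3)*(r^2 - 2*r - 3) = r*(r - 3)*(r + 1)*(r - 3)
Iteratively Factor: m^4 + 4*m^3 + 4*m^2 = (m + 2)*(m^3 + 2*m^2) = (m + 2)^2*(m^2) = m*(m + 2)^2*(m)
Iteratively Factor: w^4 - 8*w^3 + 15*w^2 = (w - 5)*(w^3 - 3*w^2) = w*(w - 5)*(w^2 - 3*w) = w^2*(w - 5)*(w - 3)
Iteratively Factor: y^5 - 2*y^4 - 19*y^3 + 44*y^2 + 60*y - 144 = (y - 3)*(y^4 + y^3 - 16*y^2 - 4*y + 48) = (y - 3)*(y + 4)*(y^3 - 3*y^2 - 4*y + 12) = (y - 3)*(y + 2)*(y + 4)*(y^2 - 5*y + 6) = (y - 3)^2*(y + 2)*(y + 4)*(y - 2)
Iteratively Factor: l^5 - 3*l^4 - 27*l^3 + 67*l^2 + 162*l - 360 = (l + 3)*(l^4 - 6*l^3 - 9*l^2 + 94*l - 120) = (l - 5)*(l + 3)*(l^3 - l^2 - 14*l + 24) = (l - 5)*(l - 2)*(l + 3)*(l^2 + l - 12) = (l - 5)*(l - 2)*(l + 3)*(l + 4)*(l - 3)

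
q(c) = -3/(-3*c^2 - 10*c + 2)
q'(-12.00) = 0.00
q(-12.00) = 0.01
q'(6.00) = -0.00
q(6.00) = 0.02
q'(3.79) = -0.02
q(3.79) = 0.04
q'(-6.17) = 0.03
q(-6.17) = 0.06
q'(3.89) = -0.01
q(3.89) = 0.04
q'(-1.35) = -0.06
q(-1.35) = -0.30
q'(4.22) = -0.01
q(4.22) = 0.03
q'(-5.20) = 0.09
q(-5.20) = 0.11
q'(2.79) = -0.03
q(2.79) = 0.06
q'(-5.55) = 0.06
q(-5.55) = 0.09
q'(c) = -3*(6*c + 10)/(-3*c^2 - 10*c + 2)^2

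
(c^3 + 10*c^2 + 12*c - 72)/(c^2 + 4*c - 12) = c + 6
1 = 1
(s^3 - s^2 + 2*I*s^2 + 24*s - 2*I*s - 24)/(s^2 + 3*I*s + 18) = (s^2 - s*(1 + 4*I) + 4*I)/(s - 3*I)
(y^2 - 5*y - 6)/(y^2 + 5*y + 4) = (y - 6)/(y + 4)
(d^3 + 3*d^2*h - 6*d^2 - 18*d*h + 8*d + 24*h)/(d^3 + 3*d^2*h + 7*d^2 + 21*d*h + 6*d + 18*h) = (d^2 - 6*d + 8)/(d^2 + 7*d + 6)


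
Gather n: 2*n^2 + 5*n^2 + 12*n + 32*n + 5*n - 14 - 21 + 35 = 7*n^2 + 49*n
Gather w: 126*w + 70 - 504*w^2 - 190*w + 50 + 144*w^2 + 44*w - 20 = -360*w^2 - 20*w + 100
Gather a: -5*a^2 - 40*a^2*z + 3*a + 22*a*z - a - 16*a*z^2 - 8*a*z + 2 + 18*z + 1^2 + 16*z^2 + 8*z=a^2*(-40*z - 5) + a*(-16*z^2 + 14*z + 2) + 16*z^2 + 26*z + 3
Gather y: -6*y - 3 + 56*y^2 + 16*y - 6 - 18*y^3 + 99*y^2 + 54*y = -18*y^3 + 155*y^2 + 64*y - 9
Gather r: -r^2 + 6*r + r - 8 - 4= -r^2 + 7*r - 12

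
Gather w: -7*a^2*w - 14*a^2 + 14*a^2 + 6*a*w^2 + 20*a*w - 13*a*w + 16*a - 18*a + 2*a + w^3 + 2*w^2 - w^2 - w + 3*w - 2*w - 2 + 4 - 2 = w^3 + w^2*(6*a + 1) + w*(-7*a^2 + 7*a)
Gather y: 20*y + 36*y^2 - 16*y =36*y^2 + 4*y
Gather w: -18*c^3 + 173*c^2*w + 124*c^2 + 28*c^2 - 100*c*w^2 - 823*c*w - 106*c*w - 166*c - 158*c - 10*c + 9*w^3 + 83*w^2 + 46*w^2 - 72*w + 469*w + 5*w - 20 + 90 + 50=-18*c^3 + 152*c^2 - 334*c + 9*w^3 + w^2*(129 - 100*c) + w*(173*c^2 - 929*c + 402) + 120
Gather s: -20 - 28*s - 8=-28*s - 28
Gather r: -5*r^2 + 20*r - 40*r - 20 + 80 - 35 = -5*r^2 - 20*r + 25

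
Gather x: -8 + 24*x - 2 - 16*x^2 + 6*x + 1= -16*x^2 + 30*x - 9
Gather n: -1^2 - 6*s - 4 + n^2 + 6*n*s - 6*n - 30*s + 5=n^2 + n*(6*s - 6) - 36*s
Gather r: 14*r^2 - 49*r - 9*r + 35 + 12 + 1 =14*r^2 - 58*r + 48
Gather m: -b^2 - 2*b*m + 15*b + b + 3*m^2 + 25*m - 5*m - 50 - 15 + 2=-b^2 + 16*b + 3*m^2 + m*(20 - 2*b) - 63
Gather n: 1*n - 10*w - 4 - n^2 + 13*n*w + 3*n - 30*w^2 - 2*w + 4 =-n^2 + n*(13*w + 4) - 30*w^2 - 12*w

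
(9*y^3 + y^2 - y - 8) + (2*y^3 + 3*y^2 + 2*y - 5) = 11*y^3 + 4*y^2 + y - 13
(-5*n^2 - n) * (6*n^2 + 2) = -30*n^4 - 6*n^3 - 10*n^2 - 2*n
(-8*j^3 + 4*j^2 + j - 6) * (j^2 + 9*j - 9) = -8*j^5 - 68*j^4 + 109*j^3 - 33*j^2 - 63*j + 54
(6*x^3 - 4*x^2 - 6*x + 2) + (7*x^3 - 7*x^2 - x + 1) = 13*x^3 - 11*x^2 - 7*x + 3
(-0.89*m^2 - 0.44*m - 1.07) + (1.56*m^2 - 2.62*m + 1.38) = 0.67*m^2 - 3.06*m + 0.31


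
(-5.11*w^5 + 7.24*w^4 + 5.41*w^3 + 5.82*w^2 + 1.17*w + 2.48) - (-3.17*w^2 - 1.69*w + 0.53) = -5.11*w^5 + 7.24*w^4 + 5.41*w^3 + 8.99*w^2 + 2.86*w + 1.95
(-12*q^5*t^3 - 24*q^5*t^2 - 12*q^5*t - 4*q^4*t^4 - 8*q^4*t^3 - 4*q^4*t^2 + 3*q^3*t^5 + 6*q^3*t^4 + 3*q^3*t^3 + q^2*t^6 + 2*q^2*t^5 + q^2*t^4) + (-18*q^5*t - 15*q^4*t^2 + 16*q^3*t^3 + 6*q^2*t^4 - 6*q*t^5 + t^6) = -12*q^5*t^3 - 24*q^5*t^2 - 30*q^5*t - 4*q^4*t^4 - 8*q^4*t^3 - 19*q^4*t^2 + 3*q^3*t^5 + 6*q^3*t^4 + 19*q^3*t^3 + q^2*t^6 + 2*q^2*t^5 + 7*q^2*t^4 - 6*q*t^5 + t^6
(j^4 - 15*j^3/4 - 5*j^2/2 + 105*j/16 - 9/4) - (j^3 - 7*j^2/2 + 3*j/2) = j^4 - 19*j^3/4 + j^2 + 81*j/16 - 9/4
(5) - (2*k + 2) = 3 - 2*k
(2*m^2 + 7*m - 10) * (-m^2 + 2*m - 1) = -2*m^4 - 3*m^3 + 22*m^2 - 27*m + 10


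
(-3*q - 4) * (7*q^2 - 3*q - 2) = -21*q^3 - 19*q^2 + 18*q + 8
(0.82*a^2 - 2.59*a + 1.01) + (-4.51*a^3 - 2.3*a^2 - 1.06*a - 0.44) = -4.51*a^3 - 1.48*a^2 - 3.65*a + 0.57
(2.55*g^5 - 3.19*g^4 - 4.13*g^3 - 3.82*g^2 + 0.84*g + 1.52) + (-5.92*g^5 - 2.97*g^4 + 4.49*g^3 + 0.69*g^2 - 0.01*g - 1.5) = -3.37*g^5 - 6.16*g^4 + 0.36*g^3 - 3.13*g^2 + 0.83*g + 0.02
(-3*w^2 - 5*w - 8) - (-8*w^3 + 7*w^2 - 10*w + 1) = 8*w^3 - 10*w^2 + 5*w - 9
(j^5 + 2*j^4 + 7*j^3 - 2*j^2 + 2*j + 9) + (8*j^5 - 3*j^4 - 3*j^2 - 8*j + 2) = 9*j^5 - j^4 + 7*j^3 - 5*j^2 - 6*j + 11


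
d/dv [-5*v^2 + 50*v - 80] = 50 - 10*v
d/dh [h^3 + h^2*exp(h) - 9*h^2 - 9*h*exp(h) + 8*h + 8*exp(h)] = h^2*exp(h) + 3*h^2 - 7*h*exp(h) - 18*h - exp(h) + 8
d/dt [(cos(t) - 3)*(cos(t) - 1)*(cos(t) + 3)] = (-3*cos(t)^2 + 2*cos(t) + 9)*sin(t)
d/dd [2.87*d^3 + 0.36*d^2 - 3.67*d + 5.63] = 8.61*d^2 + 0.72*d - 3.67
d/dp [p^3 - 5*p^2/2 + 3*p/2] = 3*p^2 - 5*p + 3/2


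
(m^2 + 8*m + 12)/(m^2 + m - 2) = (m + 6)/(m - 1)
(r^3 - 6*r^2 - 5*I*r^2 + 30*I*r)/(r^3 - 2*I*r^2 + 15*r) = (r - 6)/(r + 3*I)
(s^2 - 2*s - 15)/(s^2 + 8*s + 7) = (s^2 - 2*s - 15)/(s^2 + 8*s + 7)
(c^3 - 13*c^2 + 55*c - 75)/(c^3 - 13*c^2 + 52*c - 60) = (c^2 - 8*c + 15)/(c^2 - 8*c + 12)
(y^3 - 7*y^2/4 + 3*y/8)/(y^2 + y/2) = (8*y^2 - 14*y + 3)/(4*(2*y + 1))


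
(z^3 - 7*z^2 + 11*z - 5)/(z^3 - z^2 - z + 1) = (z - 5)/(z + 1)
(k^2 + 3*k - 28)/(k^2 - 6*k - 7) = (-k^2 - 3*k + 28)/(-k^2 + 6*k + 7)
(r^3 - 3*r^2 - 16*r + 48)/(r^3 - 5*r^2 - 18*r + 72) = (r - 4)/(r - 6)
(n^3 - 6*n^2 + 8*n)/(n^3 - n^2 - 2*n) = (n - 4)/(n + 1)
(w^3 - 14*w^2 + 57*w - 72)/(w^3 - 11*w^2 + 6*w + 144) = (w^2 - 6*w + 9)/(w^2 - 3*w - 18)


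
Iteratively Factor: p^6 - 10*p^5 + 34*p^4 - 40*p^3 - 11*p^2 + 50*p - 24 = (p + 1)*(p^5 - 11*p^4 + 45*p^3 - 85*p^2 + 74*p - 24) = (p - 4)*(p + 1)*(p^4 - 7*p^3 + 17*p^2 - 17*p + 6) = (p - 4)*(p - 1)*(p + 1)*(p^3 - 6*p^2 + 11*p - 6) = (p - 4)*(p - 3)*(p - 1)*(p + 1)*(p^2 - 3*p + 2) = (p - 4)*(p - 3)*(p - 1)^2*(p + 1)*(p - 2)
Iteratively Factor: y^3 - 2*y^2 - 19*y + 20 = (y + 4)*(y^2 - 6*y + 5) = (y - 5)*(y + 4)*(y - 1)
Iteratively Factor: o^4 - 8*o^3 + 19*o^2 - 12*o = (o - 4)*(o^3 - 4*o^2 + 3*o) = (o - 4)*(o - 1)*(o^2 - 3*o) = o*(o - 4)*(o - 1)*(o - 3)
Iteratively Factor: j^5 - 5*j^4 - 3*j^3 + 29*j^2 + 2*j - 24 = (j - 3)*(j^4 - 2*j^3 - 9*j^2 + 2*j + 8) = (j - 3)*(j - 1)*(j^3 - j^2 - 10*j - 8) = (j - 3)*(j - 1)*(j + 2)*(j^2 - 3*j - 4) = (j - 3)*(j - 1)*(j + 1)*(j + 2)*(j - 4)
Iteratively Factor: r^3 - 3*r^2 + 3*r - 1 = (r - 1)*(r^2 - 2*r + 1) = (r - 1)^2*(r - 1)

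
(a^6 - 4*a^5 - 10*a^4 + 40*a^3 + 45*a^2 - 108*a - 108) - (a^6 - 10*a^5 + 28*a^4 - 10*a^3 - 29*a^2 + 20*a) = 6*a^5 - 38*a^4 + 50*a^3 + 74*a^2 - 128*a - 108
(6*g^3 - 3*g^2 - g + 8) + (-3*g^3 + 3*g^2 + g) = 3*g^3 + 8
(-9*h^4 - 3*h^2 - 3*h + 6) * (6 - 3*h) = 27*h^5 - 54*h^4 + 9*h^3 - 9*h^2 - 36*h + 36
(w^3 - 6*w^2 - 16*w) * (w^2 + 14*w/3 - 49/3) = w^5 - 4*w^4/3 - 181*w^3/3 + 70*w^2/3 + 784*w/3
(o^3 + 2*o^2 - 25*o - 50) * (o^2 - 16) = o^5 + 2*o^4 - 41*o^3 - 82*o^2 + 400*o + 800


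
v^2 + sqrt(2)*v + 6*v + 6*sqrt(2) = (v + 6)*(v + sqrt(2))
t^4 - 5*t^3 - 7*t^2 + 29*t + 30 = (t - 5)*(t - 3)*(t + 1)*(t + 2)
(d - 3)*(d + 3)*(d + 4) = d^3 + 4*d^2 - 9*d - 36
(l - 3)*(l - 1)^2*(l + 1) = l^4 - 4*l^3 + 2*l^2 + 4*l - 3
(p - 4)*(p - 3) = p^2 - 7*p + 12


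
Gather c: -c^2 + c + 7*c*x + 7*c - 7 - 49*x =-c^2 + c*(7*x + 8) - 49*x - 7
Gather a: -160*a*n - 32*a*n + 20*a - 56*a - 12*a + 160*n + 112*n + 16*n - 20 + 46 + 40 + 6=a*(-192*n - 48) + 288*n + 72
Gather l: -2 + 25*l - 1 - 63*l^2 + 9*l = -63*l^2 + 34*l - 3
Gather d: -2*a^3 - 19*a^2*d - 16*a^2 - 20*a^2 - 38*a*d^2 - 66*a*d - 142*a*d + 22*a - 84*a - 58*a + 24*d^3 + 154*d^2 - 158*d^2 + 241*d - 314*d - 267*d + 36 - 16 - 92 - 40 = -2*a^3 - 36*a^2 - 120*a + 24*d^3 + d^2*(-38*a - 4) + d*(-19*a^2 - 208*a - 340) - 112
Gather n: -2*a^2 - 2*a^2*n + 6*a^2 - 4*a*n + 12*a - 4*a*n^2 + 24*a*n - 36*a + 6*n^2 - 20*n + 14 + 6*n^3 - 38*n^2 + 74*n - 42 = 4*a^2 - 24*a + 6*n^3 + n^2*(-4*a - 32) + n*(-2*a^2 + 20*a + 54) - 28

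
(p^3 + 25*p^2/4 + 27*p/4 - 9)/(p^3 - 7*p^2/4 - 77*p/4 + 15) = (p + 3)/(p - 5)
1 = 1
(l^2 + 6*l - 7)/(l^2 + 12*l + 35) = (l - 1)/(l + 5)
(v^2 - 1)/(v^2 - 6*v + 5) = (v + 1)/(v - 5)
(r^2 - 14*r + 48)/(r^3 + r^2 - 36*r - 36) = (r - 8)/(r^2 + 7*r + 6)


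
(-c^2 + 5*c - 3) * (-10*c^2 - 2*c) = 10*c^4 - 48*c^3 + 20*c^2 + 6*c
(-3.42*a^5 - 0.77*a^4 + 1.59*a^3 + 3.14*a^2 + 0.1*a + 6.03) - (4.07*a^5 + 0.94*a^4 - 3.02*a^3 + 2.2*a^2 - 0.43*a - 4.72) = -7.49*a^5 - 1.71*a^4 + 4.61*a^3 + 0.94*a^2 + 0.53*a + 10.75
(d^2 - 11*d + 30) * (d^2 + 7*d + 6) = d^4 - 4*d^3 - 41*d^2 + 144*d + 180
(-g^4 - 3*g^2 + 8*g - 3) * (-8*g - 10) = 8*g^5 + 10*g^4 + 24*g^3 - 34*g^2 - 56*g + 30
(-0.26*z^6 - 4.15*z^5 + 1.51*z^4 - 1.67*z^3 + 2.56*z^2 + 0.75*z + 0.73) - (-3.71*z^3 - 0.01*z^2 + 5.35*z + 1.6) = -0.26*z^6 - 4.15*z^5 + 1.51*z^4 + 2.04*z^3 + 2.57*z^2 - 4.6*z - 0.87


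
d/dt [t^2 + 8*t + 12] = 2*t + 8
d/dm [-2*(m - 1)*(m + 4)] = -4*m - 6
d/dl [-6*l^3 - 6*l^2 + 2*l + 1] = -18*l^2 - 12*l + 2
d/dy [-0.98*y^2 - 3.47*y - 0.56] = -1.96*y - 3.47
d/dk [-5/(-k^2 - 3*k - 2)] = 5*(-2*k - 3)/(k^2 + 3*k + 2)^2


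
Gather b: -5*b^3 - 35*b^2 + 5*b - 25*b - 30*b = -5*b^3 - 35*b^2 - 50*b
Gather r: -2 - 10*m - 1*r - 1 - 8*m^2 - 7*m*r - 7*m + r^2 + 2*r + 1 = -8*m^2 - 17*m + r^2 + r*(1 - 7*m) - 2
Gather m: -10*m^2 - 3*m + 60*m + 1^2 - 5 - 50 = -10*m^2 + 57*m - 54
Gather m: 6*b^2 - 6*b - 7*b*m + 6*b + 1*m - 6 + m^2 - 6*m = 6*b^2 + m^2 + m*(-7*b - 5) - 6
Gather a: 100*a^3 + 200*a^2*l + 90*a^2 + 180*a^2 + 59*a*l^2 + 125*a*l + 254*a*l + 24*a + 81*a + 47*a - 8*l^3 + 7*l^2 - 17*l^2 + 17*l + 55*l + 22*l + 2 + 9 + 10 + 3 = 100*a^3 + a^2*(200*l + 270) + a*(59*l^2 + 379*l + 152) - 8*l^3 - 10*l^2 + 94*l + 24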